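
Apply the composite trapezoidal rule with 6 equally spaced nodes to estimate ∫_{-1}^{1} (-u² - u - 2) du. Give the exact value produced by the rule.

-4.72

h = (1 − (-1))/5 = 0.4.
Nodes u₀,…,u₅ = -1, -0.6, -0.2, 0.2, 0.6, 1.
f(u) = -u² - u - 2: f₀=-2, f₁=-1.76, f₂=-1.84, f₃=-2.24, f₄=-2.96, f₅=-4.
(h/2)·[f₀ + 2f₁ + 2f₂ + 2f₃ + 2f₄ + f₅] = 0.2·(-23.6) = -4.72.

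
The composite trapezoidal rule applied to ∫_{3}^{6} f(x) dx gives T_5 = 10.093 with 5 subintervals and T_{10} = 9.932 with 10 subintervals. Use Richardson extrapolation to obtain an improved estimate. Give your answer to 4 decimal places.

R = (4·T_{10} − T_5) / 3 = (4·9.932 − 10.093)/3 = (29.635)/3 = 9.8783.

9.8783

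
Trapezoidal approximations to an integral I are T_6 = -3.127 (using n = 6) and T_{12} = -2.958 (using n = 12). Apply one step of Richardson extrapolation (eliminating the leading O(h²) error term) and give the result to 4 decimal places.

R = (4·T_{12} − T_6) / 3 = (4·(-2.958) − (-3.127))/3 = (-8.705)/3 = -2.9017.

-2.9017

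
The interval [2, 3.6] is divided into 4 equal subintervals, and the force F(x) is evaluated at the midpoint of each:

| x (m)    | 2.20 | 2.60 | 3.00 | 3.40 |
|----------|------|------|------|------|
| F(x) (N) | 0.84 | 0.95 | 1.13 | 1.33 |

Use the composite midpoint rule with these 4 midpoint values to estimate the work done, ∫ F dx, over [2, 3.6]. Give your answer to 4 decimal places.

1.7000

h = 0.4, n = 4.
h·[y(m₁) + y(m₂) + y(m₃) + y(m₄)] = 0.4·(4.25) = 1.7000.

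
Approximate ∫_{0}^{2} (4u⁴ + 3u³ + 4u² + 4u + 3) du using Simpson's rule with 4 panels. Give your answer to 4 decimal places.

62.3333

h = (2 − 0)/4 = 0.5.
Nodes u₀,…,u₄ = 0, 0.5, 1, 1.5, 2.
f(u) = 4u⁴ + 3u³ + 4u² + 4u + 3: f₀=3, f₁=6.625, f₂=18, f₃=48.375, f₄=115.
(h/3)·[f₀ + 4f₁ + 2f₂ + 4f₃ + f₄] = 0.166667·(374) = 62.3333.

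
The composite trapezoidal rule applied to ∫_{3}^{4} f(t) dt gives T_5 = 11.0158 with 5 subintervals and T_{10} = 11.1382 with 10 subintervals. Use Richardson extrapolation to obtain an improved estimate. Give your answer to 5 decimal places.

11.17900

R = (4·T_{10} − T_5) / 3 = (4·11.1382 − 11.0158)/3 = (33.5370)/3 = 11.17900.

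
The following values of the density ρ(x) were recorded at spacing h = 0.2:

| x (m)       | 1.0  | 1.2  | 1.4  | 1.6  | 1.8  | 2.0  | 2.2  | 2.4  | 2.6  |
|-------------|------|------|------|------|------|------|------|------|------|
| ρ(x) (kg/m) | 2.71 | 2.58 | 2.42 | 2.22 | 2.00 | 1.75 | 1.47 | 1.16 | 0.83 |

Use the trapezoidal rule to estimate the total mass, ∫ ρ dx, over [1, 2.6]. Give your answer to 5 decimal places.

h = 0.2, n = 8.
(h/2)·[y₀ + 2y₁ + 2y₂ + 2y₃ + 2y₄ + 2y₅ + 2y₆ + 2y₇ + y₈] = 0.1·(30.74) = 3.07400.

3.07400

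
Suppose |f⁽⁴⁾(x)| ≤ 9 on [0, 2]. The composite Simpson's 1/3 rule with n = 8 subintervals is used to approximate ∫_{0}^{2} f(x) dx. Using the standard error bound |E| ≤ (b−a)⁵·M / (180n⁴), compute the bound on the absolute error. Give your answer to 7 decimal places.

|E| ≤ (2)⁵·9 / (180·8⁴) = 288/737280 = 0.0003906.

0.0003906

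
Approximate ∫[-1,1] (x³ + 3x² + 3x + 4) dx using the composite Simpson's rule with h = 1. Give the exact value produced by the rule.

h = (1 − (-1))/2 = 1.
Nodes x₀,…,x₂ = -1, 0, 1.
f(x) = x³ + 3x² + 3x + 4: f₀=3, f₁=4, f₂=11.
(h/3)·[f₀ + 4f₁ + f₂] = 0.333333·(30) = 10.

10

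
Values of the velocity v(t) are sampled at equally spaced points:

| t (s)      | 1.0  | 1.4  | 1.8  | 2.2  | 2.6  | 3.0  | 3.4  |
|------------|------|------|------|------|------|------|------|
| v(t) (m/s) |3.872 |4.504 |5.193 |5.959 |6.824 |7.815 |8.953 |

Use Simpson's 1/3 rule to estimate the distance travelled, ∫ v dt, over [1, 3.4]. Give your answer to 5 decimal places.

14.66280

h = 0.4, n = 6.
(h/3)·[y₀ + 4y₁ + 2y₂ + 4y₃ + 2y₄ + 4y₅ + y₆] = 0.133333·(109.971) = 14.66280.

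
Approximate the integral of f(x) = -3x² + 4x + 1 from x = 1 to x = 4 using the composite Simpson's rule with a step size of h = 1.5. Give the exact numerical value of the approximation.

h = (4 − 1)/2 = 1.5.
Nodes x₀,…,x₂ = 1, 2.5, 4.
f(x) = -3x² + 4x + 1: f₀=2, f₁=-7.75, f₂=-31.
(h/3)·[f₀ + 4f₁ + f₂] = 0.5·(-60) = -30.

-30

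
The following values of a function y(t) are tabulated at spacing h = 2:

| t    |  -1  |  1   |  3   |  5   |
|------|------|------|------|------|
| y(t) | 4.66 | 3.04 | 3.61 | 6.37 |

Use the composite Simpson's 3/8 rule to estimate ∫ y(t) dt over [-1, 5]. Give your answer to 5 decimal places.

h = 2, n = 3.
(3h/8)·[y₀ + 3y₁ + 3y₂ + y₃] = 0.75·(30.98) = 23.23500.

23.23500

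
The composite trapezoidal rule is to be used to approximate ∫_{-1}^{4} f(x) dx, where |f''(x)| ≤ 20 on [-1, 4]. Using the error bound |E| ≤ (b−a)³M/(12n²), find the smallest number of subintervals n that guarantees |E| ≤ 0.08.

Need 2500/(12n²) ≤ 0.08.
n² ≥ 2500/(12·0.08) = 2604.17 ⇒ n ≥ 51.0310, so the smallest n is 52.

52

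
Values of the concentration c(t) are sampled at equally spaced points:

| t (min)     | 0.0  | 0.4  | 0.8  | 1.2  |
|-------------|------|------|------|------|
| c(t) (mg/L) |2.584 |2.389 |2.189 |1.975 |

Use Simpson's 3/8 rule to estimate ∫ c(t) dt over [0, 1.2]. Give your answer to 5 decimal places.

h = 0.4, n = 3.
(3h/8)·[y₀ + 3y₁ + 3y₂ + y₃] = 0.15·(18.293) = 2.74395.

2.74395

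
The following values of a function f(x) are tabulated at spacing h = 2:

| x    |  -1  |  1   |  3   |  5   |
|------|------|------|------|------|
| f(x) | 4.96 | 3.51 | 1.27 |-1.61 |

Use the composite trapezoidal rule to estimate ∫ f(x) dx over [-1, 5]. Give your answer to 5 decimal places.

h = 2, n = 3.
(h/2)·[y₀ + 2y₁ + 2y₂ + y₃] = 1·(12.91) = 12.91000.

12.91000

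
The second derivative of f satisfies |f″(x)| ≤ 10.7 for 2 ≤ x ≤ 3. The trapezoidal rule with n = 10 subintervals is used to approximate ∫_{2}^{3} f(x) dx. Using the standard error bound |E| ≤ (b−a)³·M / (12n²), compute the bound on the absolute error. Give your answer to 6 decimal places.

0.008917

|E| ≤ (1)³·10.7 / (12·10²) = 10.7/1200 = 0.008917.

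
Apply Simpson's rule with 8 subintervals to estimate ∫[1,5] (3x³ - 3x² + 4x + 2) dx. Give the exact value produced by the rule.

400

h = (5 − 1)/8 = 0.5.
Nodes x₀,…,x₈ = 1, 1.5, 2, 2.5, 3, 3.5, 4, 4.5, 5.
f(x) = 3x³ - 3x² + 4x + 2: f₀=6, f₁=11.375, f₂=22, f₃=40.125, f₄=68, f₅=107.875, f₆=162, f₇=232.625, f₈=322.
(h/3)·[f₀ + 4f₁ + 2f₂ + 4f₃ + 2f₄ + 4f₅ + 2f₆ + 4f₇ + f₈] = 0.166667·(2400) = 400.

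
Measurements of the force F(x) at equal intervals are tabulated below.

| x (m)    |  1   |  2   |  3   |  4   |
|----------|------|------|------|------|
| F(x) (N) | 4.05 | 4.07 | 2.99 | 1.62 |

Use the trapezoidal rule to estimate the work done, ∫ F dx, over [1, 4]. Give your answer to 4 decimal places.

h = 1, n = 3.
(h/2)·[y₀ + 2y₁ + 2y₂ + y₃] = 0.5·(19.79) = 9.8950.

9.8950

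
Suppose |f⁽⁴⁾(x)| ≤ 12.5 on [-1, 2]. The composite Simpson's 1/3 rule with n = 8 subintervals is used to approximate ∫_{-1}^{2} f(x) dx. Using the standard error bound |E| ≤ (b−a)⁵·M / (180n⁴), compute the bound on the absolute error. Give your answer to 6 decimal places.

|E| ≤ (3)⁵·12.5 / (180·8⁴) = 3037.5/737280 = 0.004120.

0.004120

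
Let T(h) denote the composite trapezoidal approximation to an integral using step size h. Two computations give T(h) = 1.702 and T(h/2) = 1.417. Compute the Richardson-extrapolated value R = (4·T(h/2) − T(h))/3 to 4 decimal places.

1.3220

R = (4·T(h/2) − T(h)) / 3 = (4·1.417 − 1.702)/3 = (3.966)/3 = 1.3220.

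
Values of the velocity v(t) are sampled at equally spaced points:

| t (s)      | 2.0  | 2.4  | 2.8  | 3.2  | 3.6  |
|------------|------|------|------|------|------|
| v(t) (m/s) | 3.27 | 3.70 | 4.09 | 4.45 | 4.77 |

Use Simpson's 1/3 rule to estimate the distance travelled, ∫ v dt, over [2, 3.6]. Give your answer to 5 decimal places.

6.50933

h = 0.4, n = 4.
(h/3)·[y₀ + 4y₁ + 2y₂ + 4y₃ + y₄] = 0.133333·(48.82) = 6.50933.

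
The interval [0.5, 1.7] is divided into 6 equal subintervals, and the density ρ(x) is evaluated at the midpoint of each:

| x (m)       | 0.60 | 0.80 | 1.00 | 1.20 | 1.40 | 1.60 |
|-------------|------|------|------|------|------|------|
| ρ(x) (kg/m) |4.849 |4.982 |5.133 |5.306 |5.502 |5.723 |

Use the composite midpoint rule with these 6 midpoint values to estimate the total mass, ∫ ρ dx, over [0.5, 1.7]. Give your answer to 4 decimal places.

h = 0.2, n = 6.
h·[y(m₁) + y(m₂) + y(m₃) + y(m₄) + y(m₅) + y(m₆)] = 0.2·(31.495) = 6.2990.

6.2990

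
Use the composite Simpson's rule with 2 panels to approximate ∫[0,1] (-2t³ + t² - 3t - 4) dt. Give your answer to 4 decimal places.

-5.6667

h = (1 − 0)/2 = 0.5.
Nodes t₀,…,t₂ = 0, 0.5, 1.
f(t) = -2t³ + t² - 3t - 4: f₀=-4, f₁=-5.5, f₂=-8.
(h/3)·[f₀ + 4f₁ + f₂] = 0.166667·(-34) = -5.6667.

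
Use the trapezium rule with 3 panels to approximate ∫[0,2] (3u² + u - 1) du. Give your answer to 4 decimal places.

8.4444

h = (2 − 0)/3 = 0.666667.
Nodes u₀,…,u₃ = 0, 0.666667, 1.333333, 2.
f(u) = 3u² + u - 1: f₀=-1, f₁=1, f₂=5.666667, f₃=13.
(h/2)·[f₀ + 2f₁ + 2f₂ + f₃] = 0.333333·(25.333333) = 8.4444.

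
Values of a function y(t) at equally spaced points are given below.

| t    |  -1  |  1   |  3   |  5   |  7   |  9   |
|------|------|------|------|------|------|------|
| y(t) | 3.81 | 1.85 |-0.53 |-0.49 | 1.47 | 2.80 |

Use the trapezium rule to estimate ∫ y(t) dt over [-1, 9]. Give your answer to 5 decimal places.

11.21000

h = 2, n = 5.
(h/2)·[y₀ + 2y₁ + 2y₂ + 2y₃ + 2y₄ + y₅] = 1·(11.21) = 11.21000.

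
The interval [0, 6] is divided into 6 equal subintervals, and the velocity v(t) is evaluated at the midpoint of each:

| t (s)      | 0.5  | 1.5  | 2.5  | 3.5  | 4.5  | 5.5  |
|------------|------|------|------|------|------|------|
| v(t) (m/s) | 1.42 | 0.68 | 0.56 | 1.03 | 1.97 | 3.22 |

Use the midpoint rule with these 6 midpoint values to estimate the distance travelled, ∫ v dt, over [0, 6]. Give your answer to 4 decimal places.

h = 1, n = 6.
h·[y(m₁) + y(m₂) + y(m₃) + y(m₄) + y(m₅) + y(m₆)] = 1·(8.88) = 8.8800.

8.8800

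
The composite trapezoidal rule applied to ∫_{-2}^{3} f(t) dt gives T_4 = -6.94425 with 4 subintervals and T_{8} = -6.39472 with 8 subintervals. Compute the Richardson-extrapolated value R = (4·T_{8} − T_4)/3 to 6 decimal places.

-6.211543

R = (4·T_{8} − T_4) / 3 = (4·(-6.39472) − (-6.94425))/3 = (-18.63463)/3 = -6.211543.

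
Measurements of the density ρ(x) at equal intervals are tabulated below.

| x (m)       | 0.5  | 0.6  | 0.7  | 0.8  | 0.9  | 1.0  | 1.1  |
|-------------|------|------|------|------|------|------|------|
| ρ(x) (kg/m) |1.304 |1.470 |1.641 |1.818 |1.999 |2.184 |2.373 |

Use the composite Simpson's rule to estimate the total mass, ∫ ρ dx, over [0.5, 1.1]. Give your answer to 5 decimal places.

1.09483

h = 0.1, n = 6.
(h/3)·[y₀ + 4y₁ + 2y₂ + 4y₃ + 2y₄ + 4y₅ + y₆] = 0.033333·(32.845) = 1.09483.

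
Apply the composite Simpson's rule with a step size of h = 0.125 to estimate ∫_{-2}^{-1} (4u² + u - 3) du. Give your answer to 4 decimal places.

h = (-1 − (-2))/8 = 0.125.
Nodes u₀,…,u₈ = -2, -1.875, -1.75, -1.625, -1.5, -1.375, -1.25, -1.125, -1.
f(u) = 4u² + u - 3: f₀=11, f₁=9.1875, f₂=7.5, f₃=5.9375, f₄=4.5, f₅=3.1875, f₆=2, f₇=0.9375, f₈=0.
(h/3)·[f₀ + 4f₁ + 2f₂ + 4f₃ + 2f₄ + 4f₅ + 2f₆ + 4f₇ + f₈] = 0.041667·(116) = 4.8333.

4.8333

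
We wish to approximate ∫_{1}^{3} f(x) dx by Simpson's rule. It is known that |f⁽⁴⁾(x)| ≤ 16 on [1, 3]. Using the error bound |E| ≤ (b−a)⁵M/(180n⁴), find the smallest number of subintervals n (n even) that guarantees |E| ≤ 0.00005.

16

Need 512/(180n⁴) ≤ 0.00005.
n⁴ ≥ 512/(180·0.00005) = 56888.9 ⇒ n ≥ 15.4439, so the smallest even n is 16. (n must be even for Simpson's rule.)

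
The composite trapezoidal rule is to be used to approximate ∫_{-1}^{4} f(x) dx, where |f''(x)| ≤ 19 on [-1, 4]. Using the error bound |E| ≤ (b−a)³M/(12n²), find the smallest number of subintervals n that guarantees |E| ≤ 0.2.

32

Need 2375/(12n²) ≤ 0.2.
n² ≥ 2375/(12·0.2) = 989.583 ⇒ n ≥ 31.4576, so the smallest n is 32.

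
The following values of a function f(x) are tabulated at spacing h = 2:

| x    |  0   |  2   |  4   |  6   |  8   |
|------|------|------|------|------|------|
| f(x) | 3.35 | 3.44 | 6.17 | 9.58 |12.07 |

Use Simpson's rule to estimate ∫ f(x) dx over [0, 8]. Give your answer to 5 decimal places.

h = 2, n = 4.
(h/3)·[y₀ + 4y₁ + 2y₂ + 4y₃ + y₄] = 0.666667·(79.84) = 53.22667.

53.22667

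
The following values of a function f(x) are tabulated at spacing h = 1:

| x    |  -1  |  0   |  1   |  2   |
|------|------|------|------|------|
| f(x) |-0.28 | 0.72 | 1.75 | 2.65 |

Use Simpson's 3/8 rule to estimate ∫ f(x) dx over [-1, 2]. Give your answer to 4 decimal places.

3.6675

h = 1, n = 3.
(3h/8)·[y₀ + 3y₁ + 3y₂ + y₃] = 0.375·(9.78) = 3.6675.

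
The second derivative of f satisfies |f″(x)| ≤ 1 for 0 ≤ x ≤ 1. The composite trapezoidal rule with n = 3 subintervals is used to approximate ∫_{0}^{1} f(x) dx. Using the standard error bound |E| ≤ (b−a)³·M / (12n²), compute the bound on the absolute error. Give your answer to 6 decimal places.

0.009259

|E| ≤ (1)³·1 / (12·3²) = 1/108 = 0.009259.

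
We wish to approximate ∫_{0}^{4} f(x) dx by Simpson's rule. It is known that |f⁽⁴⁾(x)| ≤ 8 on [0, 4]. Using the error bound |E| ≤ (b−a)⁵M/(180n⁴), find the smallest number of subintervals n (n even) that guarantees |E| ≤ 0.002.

Need 8192/(180n⁴) ≤ 0.002.
n⁴ ≥ 8192/(180·0.002) = 22755.6 ⇒ n ≥ 12.2821, so the smallest even n is 14. (n must be even for Simpson's rule.)

14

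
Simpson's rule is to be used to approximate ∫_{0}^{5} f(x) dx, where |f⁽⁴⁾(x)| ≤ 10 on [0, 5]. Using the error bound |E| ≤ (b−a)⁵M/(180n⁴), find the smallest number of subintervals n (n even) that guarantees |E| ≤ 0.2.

Need 31250/(180n⁴) ≤ 0.2.
n⁴ ≥ 31250/(180·0.2) = 868.056 ⇒ n ≥ 5.4280, so the smallest even n is 6. (n must be even for Simpson's rule.)

6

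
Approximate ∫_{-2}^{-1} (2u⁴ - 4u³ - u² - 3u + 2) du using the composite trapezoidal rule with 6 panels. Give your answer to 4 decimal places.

31.7749

h = (-1 − (-2))/6 = 0.166667.
Nodes u₀,…,u₆ = -2, -1.833333, -1.666667, -1.5, -1.333333, -1.166667, -1.
f(u) = 2u⁴ - 4u³ - u² - 3u + 2: f₀=68, f₁=51.381173, f₂=38.172840, f₃=27.875, f₄=20.024691, f₅=14.195988, f₆=10.
(h/2)·[f₀ + 2f₁ + 2f₂ + 2f₃ + 2f₄ + 2f₅ + f₆] = 0.083333·(381.299383) = 31.7749.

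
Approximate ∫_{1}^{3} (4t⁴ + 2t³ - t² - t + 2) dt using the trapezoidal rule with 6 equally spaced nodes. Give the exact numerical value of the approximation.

231.05984

h = (3 − 1)/5 = 0.4.
Nodes t₀,…,t₅ = 1, 1.4, 1.8, 2.2, 2.6, 3.
f(t) = 4t⁴ + 2t³ - t² - t + 2: f₀=6, f₁=19.4944, f₂=50.6144, f₃=109.9584, f₄=210.5824, f₅=368.
(h/2)·[f₀ + 2f₁ + 2f₂ + 2f₃ + 2f₄ + f₅] = 0.2·(1155.2992) = 231.05984.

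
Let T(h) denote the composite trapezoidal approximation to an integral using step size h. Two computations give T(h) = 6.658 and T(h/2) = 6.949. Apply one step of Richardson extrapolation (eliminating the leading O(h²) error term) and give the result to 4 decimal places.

R = (4·T(h/2) − T(h)) / 3 = (4·6.949 − 6.658)/3 = (21.138)/3 = 7.0460.

7.0460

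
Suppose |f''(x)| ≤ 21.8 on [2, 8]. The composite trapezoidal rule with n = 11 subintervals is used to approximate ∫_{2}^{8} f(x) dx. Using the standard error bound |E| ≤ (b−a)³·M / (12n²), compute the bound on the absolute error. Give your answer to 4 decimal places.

|E| ≤ (6)³·21.8 / (12·11²) = 4708.8/1452 = 3.2430.

3.2430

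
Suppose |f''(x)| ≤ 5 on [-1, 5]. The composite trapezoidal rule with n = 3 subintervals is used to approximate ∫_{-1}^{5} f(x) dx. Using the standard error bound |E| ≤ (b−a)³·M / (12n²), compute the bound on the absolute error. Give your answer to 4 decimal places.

10.0000

|E| ≤ (6)³·5 / (12·3²) = 1080/108 = 10.0000.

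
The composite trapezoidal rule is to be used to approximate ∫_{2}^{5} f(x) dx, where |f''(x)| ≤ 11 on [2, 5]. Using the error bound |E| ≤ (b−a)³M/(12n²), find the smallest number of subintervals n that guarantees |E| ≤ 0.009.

Need 297/(12n²) ≤ 0.009.
n² ≥ 297/(12·0.009) = 2750 ⇒ n ≥ 52.4404, so the smallest n is 53.

53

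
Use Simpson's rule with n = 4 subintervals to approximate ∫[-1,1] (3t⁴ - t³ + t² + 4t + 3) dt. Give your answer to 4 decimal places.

h = (1 − (-1))/4 = 0.5.
Nodes t₀,…,t₄ = -1, -0.5, 0, 0.5, 1.
f(t) = 3t⁴ - t³ + t² + 4t + 3: f₀=4, f₁=1.5625, f₂=3, f₃=5.3125, f₄=10.
(h/3)·[f₀ + 4f₁ + 2f₂ + 4f₃ + f₄] = 0.166667·(47.5) = 7.9167.

7.9167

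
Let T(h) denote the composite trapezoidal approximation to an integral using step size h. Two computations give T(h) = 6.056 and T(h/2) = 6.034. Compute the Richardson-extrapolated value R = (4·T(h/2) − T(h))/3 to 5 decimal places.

6.02667

R = (4·T(h/2) − T(h)) / 3 = (4·6.034 − 6.056)/3 = (18.080)/3 = 6.02667.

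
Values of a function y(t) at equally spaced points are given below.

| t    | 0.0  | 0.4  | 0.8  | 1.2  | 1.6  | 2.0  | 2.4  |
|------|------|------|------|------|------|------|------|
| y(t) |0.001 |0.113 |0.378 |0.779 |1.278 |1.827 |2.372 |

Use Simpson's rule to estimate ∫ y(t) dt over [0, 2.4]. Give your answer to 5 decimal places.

2.20813

h = 0.4, n = 6.
(h/3)·[y₀ + 4y₁ + 2y₂ + 4y₃ + 2y₄ + 4y₅ + y₆] = 0.133333·(16.561) = 2.20813.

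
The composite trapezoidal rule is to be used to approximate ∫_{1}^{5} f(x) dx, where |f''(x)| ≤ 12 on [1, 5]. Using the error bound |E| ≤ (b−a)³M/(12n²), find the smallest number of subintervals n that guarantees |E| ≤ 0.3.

15

Need 768/(12n²) ≤ 0.3.
n² ≥ 768/(12·0.3) = 213.333 ⇒ n ≥ 14.6059, so the smallest n is 15.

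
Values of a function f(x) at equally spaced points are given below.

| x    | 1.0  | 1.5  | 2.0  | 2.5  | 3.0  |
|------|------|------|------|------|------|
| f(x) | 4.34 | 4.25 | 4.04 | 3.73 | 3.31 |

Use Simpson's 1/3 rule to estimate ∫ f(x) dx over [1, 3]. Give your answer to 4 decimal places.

h = 0.5, n = 4.
(h/3)·[y₀ + 4y₁ + 2y₂ + 4y₃ + y₄] = 0.166667·(47.65) = 7.9417.

7.9417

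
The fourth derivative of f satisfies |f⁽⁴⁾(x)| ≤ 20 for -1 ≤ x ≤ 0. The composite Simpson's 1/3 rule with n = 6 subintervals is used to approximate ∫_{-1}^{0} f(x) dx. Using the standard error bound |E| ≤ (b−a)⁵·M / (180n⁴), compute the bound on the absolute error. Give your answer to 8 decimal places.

0.00008573

|E| ≤ (1)⁵·20 / (180·6⁴) = 20/233280 = 0.00008573.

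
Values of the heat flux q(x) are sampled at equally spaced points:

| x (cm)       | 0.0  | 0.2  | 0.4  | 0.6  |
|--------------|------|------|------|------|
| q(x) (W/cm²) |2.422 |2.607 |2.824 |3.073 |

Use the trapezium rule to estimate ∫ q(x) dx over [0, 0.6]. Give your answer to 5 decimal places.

1.63570

h = 0.2, n = 3.
(h/2)·[y₀ + 2y₁ + 2y₂ + y₃] = 0.1·(16.357) = 1.63570.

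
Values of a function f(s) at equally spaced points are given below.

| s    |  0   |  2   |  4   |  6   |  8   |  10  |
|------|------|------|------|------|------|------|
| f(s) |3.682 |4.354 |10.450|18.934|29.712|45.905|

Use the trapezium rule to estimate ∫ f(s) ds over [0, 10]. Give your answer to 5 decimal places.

h = 2, n = 5.
(h/2)·[y₀ + 2y₁ + 2y₂ + 2y₃ + 2y₄ + y₅] = 1·(176.487) = 176.48700.

176.48700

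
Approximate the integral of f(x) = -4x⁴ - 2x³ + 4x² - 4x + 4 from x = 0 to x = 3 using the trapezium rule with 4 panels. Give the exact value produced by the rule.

-226.4296875

h = (3 − 0)/4 = 0.75.
Nodes x₀,…,x₄ = 0, 0.75, 1.5, 2.25, 3.
f(x) = -4x⁴ - 2x³ + 4x² - 4x + 4: f₀=4, f₁=1.140625, f₂=-20, f₃=-110.046875, f₄=-350.
(h/2)·[f₀ + 2f₁ + 2f₂ + 2f₃ + f₄] = 0.375·(-603.8125) = -226.4296875.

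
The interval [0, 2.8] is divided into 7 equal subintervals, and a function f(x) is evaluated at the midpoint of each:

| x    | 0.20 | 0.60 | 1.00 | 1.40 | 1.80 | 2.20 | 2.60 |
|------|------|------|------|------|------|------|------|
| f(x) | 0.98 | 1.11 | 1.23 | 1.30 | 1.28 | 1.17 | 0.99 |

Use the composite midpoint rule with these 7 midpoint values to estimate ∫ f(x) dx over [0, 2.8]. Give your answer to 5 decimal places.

3.22400

h = 0.4, n = 7.
h·[y(m₁) + y(m₂) + y(m₃) + y(m₄) + y(m₅) + y(m₆) + y(m₇)] = 0.4·(8.06) = 3.22400.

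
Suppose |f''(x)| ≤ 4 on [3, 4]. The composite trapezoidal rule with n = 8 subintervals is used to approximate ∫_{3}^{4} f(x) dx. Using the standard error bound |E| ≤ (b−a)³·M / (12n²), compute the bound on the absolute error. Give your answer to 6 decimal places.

0.005208

|E| ≤ (1)³·4 / (12·8²) = 4/768 = 0.005208.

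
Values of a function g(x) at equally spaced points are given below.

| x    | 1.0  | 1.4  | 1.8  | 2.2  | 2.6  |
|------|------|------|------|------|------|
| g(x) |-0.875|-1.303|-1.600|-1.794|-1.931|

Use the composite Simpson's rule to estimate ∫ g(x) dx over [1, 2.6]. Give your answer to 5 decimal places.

-2.45253

h = 0.4, n = 4.
(h/3)·[y₀ + 4y₁ + 2y₂ + 4y₃ + y₄] = 0.133333·(-18.394) = -2.45253.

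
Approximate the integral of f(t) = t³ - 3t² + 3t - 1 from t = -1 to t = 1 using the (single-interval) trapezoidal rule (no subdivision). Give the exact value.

-8

T = (b−a)/2 · [f(-1) + f(1)] = 1·[(-8) + 0] = -8.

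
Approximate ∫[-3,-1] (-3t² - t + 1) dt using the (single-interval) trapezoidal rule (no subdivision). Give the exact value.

-24

T = (b−a)/2 · [f(-3) + f(-1)] = 1·[(-23) + (-1)] = -24.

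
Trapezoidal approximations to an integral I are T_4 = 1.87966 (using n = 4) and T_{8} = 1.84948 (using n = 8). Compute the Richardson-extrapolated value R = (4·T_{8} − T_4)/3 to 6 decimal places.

R = (4·T_{8} − T_4) / 3 = (4·1.84948 − 1.87966)/3 = (5.51826)/3 = 1.839420.

1.839420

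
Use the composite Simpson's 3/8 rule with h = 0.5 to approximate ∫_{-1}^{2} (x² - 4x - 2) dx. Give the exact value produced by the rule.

-9

h = (2 − (-1))/6 = 0.5.
Nodes x₀,…,x₆ = -1, -0.5, 0, 0.5, 1, 1.5, 2.
f(x) = x² - 4x - 2: f₀=3, f₁=0.25, f₂=-2, f₃=-3.75, f₄=-5, f₅=-5.75, f₆=-6.
(3h/8)·[f₀ + 3f₁ + 3f₂ + 2f₃ + 3f₄ + 3f₅ + f₆] = 0.1875·(-48) = -9.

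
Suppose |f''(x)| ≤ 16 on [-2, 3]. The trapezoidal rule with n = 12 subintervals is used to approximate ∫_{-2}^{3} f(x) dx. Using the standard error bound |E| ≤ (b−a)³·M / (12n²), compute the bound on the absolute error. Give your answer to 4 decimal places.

1.1574

|E| ≤ (5)³·16 / (12·12²) = 2000/1728 = 1.1574.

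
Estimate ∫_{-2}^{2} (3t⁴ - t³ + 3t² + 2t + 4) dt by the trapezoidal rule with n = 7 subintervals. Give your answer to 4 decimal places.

h = (2 − (-2))/7 = 0.571429.
Nodes t₀,…,t₇ = -2, -1.428571, -0.857143, -0.285714, 0.285714, 0.857143, 1.428571, 2.
f(t) = 3t⁴ - t³ + 3t² + 2t + 4: f₀=68, f₁=22.675552, f₂=6.738859, f₃=3.716785, f₄=4.812995, f₅=8.907955, f₆=22.558934, f₇=60.
(h/2)·[f₀ + 2f₁ + 2f₂ + 2f₃ + 2f₄ + 2f₅ + 2f₆ + f₇] = 0.285714·(266.822157) = 76.2349.

76.2349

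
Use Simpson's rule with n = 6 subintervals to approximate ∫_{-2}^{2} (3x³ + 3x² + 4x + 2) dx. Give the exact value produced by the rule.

24

h = (2 − (-2))/6 = 0.666667.
Nodes x₀,…,x₆ = -2, -1.333333, -0.666667, 0, 0.666667, 1.333333, 2.
f(x) = 3x³ + 3x² + 4x + 2: f₀=-18, f₁=-5.111111, f₂=-0.222222, f₃=2, f₄=6.888889, f₅=19.777778, f₆=46.
(h/3)·[f₀ + 4f₁ + 2f₂ + 4f₃ + 2f₄ + 4f₅ + f₆] = 0.222222·(108) = 24.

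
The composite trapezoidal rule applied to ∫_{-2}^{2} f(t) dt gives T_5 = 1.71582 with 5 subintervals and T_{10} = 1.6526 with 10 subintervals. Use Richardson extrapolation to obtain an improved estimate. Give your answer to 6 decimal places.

1.631527

R = (4·T_{10} − T_5) / 3 = (4·1.6526 − 1.71582)/3 = (4.89458)/3 = 1.631527.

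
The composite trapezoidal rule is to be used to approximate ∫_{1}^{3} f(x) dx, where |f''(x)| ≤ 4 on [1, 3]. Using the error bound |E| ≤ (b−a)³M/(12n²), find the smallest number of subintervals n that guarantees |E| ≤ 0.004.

Need 32/(12n²) ≤ 0.004.
n² ≥ 32/(12·0.004) = 666.667 ⇒ n ≥ 25.8199, so the smallest n is 26.

26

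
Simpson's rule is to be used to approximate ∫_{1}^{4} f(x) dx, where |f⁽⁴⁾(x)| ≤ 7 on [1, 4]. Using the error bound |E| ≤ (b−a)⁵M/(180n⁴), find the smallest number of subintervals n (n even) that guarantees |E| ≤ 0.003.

8

Need 1701/(180n⁴) ≤ 0.003.
n⁴ ≥ 1701/(180·0.003) = 3150 ⇒ n ≥ 7.4917, so the smallest even n is 8. (n must be even for Simpson's rule.)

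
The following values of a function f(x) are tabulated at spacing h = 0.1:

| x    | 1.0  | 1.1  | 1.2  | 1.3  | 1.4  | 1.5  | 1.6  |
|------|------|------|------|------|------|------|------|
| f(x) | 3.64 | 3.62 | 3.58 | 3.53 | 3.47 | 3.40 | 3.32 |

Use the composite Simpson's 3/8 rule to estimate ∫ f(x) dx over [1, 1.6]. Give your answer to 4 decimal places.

2.1086

h = 0.1, n = 6.
(3h/8)·[y₀ + 3y₁ + 3y₂ + 2y₃ + 3y₄ + 3y₅ + y₆] = 0.0375·(56.23) = 2.1086.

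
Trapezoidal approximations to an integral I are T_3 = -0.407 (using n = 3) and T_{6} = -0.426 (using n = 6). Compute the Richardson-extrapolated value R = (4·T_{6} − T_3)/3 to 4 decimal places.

R = (4·T_{6} − T_3) / 3 = (4·(-0.426) − (-0.407))/3 = (-1.297)/3 = -0.4323.

-0.4323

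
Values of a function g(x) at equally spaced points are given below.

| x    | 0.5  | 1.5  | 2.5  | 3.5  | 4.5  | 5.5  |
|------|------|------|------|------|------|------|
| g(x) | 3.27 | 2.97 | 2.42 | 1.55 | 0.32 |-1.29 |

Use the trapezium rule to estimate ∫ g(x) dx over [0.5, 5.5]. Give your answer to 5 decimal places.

h = 1, n = 5.
(h/2)·[y₀ + 2y₁ + 2y₂ + 2y₃ + 2y₄ + y₅] = 0.5·(16.50) = 8.25000.

8.25000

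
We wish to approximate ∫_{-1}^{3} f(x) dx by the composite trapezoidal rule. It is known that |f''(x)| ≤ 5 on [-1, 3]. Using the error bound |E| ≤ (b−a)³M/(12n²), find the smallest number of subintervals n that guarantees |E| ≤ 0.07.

20

Need 320/(12n²) ≤ 0.07.
n² ≥ 320/(12·0.07) = 380.952 ⇒ n ≥ 19.5180, so the smallest n is 20.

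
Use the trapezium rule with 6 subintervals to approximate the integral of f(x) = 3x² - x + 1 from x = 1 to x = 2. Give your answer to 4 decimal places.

h = (2 − 1)/6 = 0.166667.
Nodes x₀,…,x₆ = 1, 1.166667, 1.333333, 1.5, 1.666667, 1.833333, 2.
f(x) = 3x² - x + 1: f₀=3, f₁=3.916667, f₂=5, f₃=6.25, f₄=7.666667, f₅=9.25, f₆=11.
(h/2)·[f₀ + 2f₁ + 2f₂ + 2f₃ + 2f₄ + 2f₅ + f₆] = 0.083333·(78.166667) = 6.5139.

6.5139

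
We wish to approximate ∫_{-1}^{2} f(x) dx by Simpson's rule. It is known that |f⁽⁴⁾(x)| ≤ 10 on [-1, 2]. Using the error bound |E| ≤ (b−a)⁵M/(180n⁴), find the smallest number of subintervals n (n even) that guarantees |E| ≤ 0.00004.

26

Need 2430/(180n⁴) ≤ 0.00004.
n⁴ ≥ 2430/(180·0.00004) = 337500 ⇒ n ≥ 24.1029, so the smallest even n is 26. (n must be even for Simpson's rule.)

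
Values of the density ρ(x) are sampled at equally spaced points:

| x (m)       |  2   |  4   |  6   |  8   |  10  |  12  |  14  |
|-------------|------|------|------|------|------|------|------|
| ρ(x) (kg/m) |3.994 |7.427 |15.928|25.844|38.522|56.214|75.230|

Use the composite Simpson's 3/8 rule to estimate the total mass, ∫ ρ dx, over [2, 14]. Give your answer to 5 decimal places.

363.88875

h = 2, n = 6.
(3h/8)·[y₀ + 3y₁ + 3y₂ + 2y₃ + 3y₄ + 3y₅ + y₆] = 0.75·(485.185) = 363.88875.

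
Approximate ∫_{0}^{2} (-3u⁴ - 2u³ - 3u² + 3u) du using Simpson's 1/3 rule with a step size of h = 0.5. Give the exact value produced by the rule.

-29.25

h = (2 − 0)/4 = 0.5.
Nodes u₀,…,u₄ = 0, 0.5, 1, 1.5, 2.
f(u) = -3u⁴ - 2u³ - 3u² + 3u: f₀=0, f₁=0.3125, f₂=-5, f₃=-24.1875, f₄=-70.
(h/3)·[f₀ + 4f₁ + 2f₂ + 4f₃ + f₄] = 0.166667·(-175.5) = -29.25.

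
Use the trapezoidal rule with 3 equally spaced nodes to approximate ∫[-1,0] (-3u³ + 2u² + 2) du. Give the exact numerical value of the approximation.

3.6875

h = (0 − (-1))/2 = 0.5.
Nodes u₀,…,u₂ = -1, -0.5, 0.
f(u) = -3u³ + 2u² + 2: f₀=7, f₁=2.875, f₂=2.
(h/2)·[f₀ + 2f₁ + f₂] = 0.25·(14.75) = 3.6875.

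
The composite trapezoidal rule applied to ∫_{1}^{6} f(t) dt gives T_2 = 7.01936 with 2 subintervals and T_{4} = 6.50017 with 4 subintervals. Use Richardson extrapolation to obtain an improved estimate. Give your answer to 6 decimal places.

R = (4·T_{4} − T_2) / 3 = (4·6.50017 − 7.01936)/3 = (18.98132)/3 = 6.327107.

6.327107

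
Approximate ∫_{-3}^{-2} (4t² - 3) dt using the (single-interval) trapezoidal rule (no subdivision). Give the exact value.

23

T = (b−a)/2 · [f(-3) + f(-2)] = 0.5·[33 + 13] = 23.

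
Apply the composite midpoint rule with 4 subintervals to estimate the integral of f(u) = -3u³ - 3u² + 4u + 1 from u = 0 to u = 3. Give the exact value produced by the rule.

h = (3 − 0)/4 = 0.75.
Midpoints m₁,…,m₄ = 0.375, 1.125, 1.875, 2.625.
f(m₁)=1.919921875, f(m₂)=-2.568359375, f(m₃)=-21.822265625, f(m₄)=-63.435546875.
h·[f(m₁) + f(m₂) + f(m₃) + f(m₄)] = 0.75·(-85.90625) = -64.4296875.

-64.4296875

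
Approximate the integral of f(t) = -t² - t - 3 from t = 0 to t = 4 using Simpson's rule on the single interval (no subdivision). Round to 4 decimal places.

S = (b−a)/6 · [f(0) + 4f(2) + f(4)] = 0.666667·[(-3) + 4·(-9) + (-23)] = -41.3333.

-41.3333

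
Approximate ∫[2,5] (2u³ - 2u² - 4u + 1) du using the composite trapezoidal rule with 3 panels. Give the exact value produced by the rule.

h = (5 − 2)/3 = 1.
Nodes u₀,…,u₃ = 2, 3, 4, 5.
f(u) = 2u³ - 2u² - 4u + 1: f₀=1, f₁=25, f₂=81, f₃=181.
(h/2)·[f₀ + 2f₁ + 2f₂ + f₃] = 0.5·(394) = 197.

197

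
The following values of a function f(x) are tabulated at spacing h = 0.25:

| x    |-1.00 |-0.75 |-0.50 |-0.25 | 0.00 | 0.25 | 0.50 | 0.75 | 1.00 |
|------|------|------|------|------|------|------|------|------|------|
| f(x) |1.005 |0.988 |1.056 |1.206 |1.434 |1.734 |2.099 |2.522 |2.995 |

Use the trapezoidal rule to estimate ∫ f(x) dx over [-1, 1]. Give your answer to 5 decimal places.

h = 0.25, n = 8.
(h/2)·[y₀ + 2y₁ + 2y₂ + 2y₃ + 2y₄ + 2y₅ + 2y₆ + 2y₇ + y₈] = 0.125·(26.078) = 3.25975.

3.25975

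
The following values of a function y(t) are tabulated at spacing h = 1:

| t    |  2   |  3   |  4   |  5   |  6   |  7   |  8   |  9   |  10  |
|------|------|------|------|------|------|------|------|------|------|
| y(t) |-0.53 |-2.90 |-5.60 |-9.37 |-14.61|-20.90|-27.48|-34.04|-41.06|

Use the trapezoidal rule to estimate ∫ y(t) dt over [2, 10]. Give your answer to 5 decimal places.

-135.69500

h = 1, n = 8.
(h/2)·[y₀ + 2y₁ + 2y₂ + 2y₃ + 2y₄ + 2y₅ + 2y₆ + 2y₇ + y₈] = 0.5·(-271.39) = -135.69500.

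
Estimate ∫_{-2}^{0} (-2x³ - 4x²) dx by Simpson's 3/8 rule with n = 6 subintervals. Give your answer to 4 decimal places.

-2.6667

h = (0 − (-2))/6 = 0.333333.
Nodes x₀,…,x₆ = -2, -1.666667, -1.333333, -1, -0.666667, -0.333333, 0.
f(x) = -2x³ - 4x²: f₀=0, f₁=-1.851852, f₂=-2.370370, f₃=-2, f₄=-1.185185, f₅=-0.370370, f₆=0.
(3h/8)·[f₀ + 3f₁ + 3f₂ + 2f₃ + 3f₄ + 3f₅ + f₆] = 0.125·(-21.333333) = -2.6667.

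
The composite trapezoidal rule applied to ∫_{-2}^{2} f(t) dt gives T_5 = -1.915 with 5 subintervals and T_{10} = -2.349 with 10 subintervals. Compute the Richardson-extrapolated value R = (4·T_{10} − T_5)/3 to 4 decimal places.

R = (4·T_{10} − T_5) / 3 = (4·(-2.349) − (-1.915))/3 = (-7.481)/3 = -2.4937.

-2.4937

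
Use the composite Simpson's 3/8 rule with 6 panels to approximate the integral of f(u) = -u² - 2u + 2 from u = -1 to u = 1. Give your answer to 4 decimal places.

3.3333

h = (1 − (-1))/6 = 0.333333.
Nodes u₀,…,u₆ = -1, -0.666667, -0.333333, 0, 0.333333, 0.666667, 1.
f(u) = -u² - 2u + 2: f₀=3, f₁=2.888889, f₂=2.555556, f₃=2, f₄=1.222222, f₅=0.222222, f₆=-1.
(3h/8)·[f₀ + 3f₁ + 3f₂ + 2f₃ + 3f₄ + 3f₅ + f₆] = 0.125·(26.666667) = 3.3333.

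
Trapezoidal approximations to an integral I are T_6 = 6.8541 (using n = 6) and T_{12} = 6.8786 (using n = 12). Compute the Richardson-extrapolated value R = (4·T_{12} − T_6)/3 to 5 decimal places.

6.88677

R = (4·T_{12} − T_6) / 3 = (4·6.8786 − 6.8541)/3 = (20.6603)/3 = 6.88677.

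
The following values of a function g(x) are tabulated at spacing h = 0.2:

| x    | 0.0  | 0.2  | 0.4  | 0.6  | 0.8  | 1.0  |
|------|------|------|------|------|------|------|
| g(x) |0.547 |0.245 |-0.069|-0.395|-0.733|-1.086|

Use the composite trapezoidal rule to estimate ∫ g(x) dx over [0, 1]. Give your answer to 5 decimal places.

h = 0.2, n = 5.
(h/2)·[y₀ + 2y₁ + 2y₂ + 2y₃ + 2y₄ + y₅] = 0.1·(-2.443) = -0.24430.

-0.24430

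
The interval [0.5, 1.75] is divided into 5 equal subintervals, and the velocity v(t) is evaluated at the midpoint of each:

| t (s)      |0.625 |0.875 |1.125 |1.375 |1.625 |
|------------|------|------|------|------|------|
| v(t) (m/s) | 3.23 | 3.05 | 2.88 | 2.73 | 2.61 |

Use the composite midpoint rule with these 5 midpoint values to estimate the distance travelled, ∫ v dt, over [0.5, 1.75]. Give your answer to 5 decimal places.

3.62500

h = 0.25, n = 5.
h·[y(m₁) + y(m₂) + y(m₃) + y(m₄) + y(m₅)] = 0.25·(14.50) = 3.62500.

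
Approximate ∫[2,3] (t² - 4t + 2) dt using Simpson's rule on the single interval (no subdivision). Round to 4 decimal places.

-1.6667

S = (b−a)/6 · [f(2) + 4f(2.5) + f(3)] = 0.166667·[(-2) + 4·(-1.75) + (-1)] = -1.6667.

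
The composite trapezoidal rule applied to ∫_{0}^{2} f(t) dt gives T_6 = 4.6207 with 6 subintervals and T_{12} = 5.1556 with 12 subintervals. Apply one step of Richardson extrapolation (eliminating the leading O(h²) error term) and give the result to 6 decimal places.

5.333900

R = (4·T_{12} − T_6) / 3 = (4·5.1556 − 4.6207)/3 = (16.0017)/3 = 5.333900.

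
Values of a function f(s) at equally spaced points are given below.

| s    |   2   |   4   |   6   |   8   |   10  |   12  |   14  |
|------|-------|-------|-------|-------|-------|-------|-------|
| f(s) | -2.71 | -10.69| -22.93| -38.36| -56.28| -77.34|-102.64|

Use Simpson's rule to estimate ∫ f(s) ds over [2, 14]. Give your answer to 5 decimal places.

-512.88667

h = 2, n = 6.
(h/3)·[y₀ + 4y₁ + 2y₂ + 4y₃ + 2y₄ + 4y₅ + y₆] = 0.666667·(-769.33) = -512.88667.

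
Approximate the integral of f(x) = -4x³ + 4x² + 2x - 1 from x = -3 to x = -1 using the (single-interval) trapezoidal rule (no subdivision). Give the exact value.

142

T = (b−a)/2 · [f(-3) + f(-1)] = 1·[137 + 5] = 142.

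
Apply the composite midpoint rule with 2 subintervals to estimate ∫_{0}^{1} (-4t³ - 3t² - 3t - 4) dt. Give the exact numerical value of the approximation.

h = (1 − 0)/2 = 0.5.
Midpoints m₁,…,m₂ = 0.25, 0.75.
f(m₁)=-5, f(m₂)=-9.625.
h·[f(m₁) + f(m₂)] = 0.5·(-14.625) = -7.3125.

-7.3125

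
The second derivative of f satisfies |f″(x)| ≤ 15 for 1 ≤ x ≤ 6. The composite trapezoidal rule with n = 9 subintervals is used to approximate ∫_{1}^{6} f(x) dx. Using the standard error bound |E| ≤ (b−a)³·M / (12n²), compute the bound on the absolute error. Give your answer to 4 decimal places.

|E| ≤ (5)³·15 / (12·9²) = 1875/972 = 1.9290.

1.9290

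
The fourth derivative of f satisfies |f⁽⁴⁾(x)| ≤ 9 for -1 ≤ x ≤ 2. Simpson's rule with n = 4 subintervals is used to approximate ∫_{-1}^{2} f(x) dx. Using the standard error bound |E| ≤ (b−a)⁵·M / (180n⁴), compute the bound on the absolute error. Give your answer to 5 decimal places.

0.04746

|E| ≤ (3)⁵·9 / (180·4⁴) = 2187/46080 = 0.04746.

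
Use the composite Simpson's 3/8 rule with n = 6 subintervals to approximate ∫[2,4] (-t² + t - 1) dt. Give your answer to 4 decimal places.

-14.6667

h = (4 − 2)/6 = 0.333333.
Nodes t₀,…,t₆ = 2, 2.333333, 2.666667, 3, 3.333333, 3.666667, 4.
f(t) = -t² + t - 1: f₀=-3, f₁=-4.111111, f₂=-5.444444, f₃=-7, f₄=-8.777778, f₅=-10.777778, f₆=-13.
(3h/8)·[f₀ + 3f₁ + 3f₂ + 2f₃ + 3f₄ + 3f₅ + f₆] = 0.125·(-117.333333) = -14.6667.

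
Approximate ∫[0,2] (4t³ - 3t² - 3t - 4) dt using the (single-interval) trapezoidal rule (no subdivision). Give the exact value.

T = (b−a)/2 · [f(0) + f(2)] = 1·[(-4) + 10] = 6.

6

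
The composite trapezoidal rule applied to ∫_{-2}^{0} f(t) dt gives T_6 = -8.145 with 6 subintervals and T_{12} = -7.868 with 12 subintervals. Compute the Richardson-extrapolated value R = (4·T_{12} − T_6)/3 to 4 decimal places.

R = (4·T_{12} − T_6) / 3 = (4·(-7.868) − (-8.145))/3 = (-23.327)/3 = -7.7757.

-7.7757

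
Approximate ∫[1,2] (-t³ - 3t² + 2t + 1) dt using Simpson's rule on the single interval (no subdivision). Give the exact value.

S = (b−a)/6 · [f(1) + 4f(1.5) + f(2)] = 0.166667·[(-1) + 4·(-6.125) + (-15)] = -6.75.

-6.75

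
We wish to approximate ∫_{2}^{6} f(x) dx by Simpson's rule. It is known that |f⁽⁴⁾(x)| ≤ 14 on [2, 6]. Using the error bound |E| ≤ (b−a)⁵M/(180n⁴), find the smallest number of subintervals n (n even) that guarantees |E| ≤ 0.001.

18

Need 14336/(180n⁴) ≤ 0.001.
n⁴ ≥ 14336/(180·0.001) = 79644.4 ⇒ n ≥ 16.7992, so the smallest even n is 18. (n must be even for Simpson's rule.)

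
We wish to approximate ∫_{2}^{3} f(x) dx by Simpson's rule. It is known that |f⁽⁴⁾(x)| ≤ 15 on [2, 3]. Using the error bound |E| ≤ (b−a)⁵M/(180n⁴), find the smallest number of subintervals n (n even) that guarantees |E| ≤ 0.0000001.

32

Need 15/(180n⁴) ≤ 0.0000001.
n⁴ ≥ 15/(180·0.0000001) = 833333 ⇒ n ≥ 30.2138, so the smallest even n is 32. (n must be even for Simpson's rule.)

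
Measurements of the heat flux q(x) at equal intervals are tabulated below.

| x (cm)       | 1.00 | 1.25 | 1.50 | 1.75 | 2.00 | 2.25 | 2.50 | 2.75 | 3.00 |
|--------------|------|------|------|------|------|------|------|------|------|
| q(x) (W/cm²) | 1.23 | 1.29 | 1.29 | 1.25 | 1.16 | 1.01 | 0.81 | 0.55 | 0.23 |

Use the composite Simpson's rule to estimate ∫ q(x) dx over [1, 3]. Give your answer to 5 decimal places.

2.03167

h = 0.25, n = 8.
(h/3)·[y₀ + 4y₁ + 2y₂ + 4y₃ + 2y₄ + 4y₅ + 2y₆ + 4y₇ + y₈] = 0.083333·(24.38) = 2.03167.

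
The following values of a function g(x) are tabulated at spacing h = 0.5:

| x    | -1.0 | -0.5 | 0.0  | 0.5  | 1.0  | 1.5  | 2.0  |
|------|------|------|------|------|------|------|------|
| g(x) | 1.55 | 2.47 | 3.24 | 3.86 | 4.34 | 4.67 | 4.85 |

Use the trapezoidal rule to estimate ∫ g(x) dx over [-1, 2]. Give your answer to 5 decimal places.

10.89000

h = 0.5, n = 6.
(h/2)·[y₀ + 2y₁ + 2y₂ + 2y₃ + 2y₄ + 2y₅ + y₆] = 0.25·(43.56) = 10.89000.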